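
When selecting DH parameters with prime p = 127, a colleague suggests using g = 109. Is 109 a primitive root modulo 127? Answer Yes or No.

Yes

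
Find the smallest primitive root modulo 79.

3

φ(79) = 79 − 1 = 78 = 2 · 3 · 13.
g is a primitive root iff g^(78/q) ≢ 1 (mod 79) for each prime q ∈ {2, 3, 13}.
g = 2: 2^39 ≡ 1 — hits 1, so not a primitive root.
g = 3: 3^39 ≡ 78; 3^26 ≡ 23; 3^6 ≡ 18 — none is 1, so 3 is a primitive root.
Hence the least primitive root of 79 is 3.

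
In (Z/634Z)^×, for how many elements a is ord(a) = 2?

1

φ(634) = φ(2)·φ(317) = 1·316 = 316 = 2^2 · 79.
Since (Z/634Z)^× is cyclic of order 316, the number of elements of order d is φ(d) when d | 316 and 0 otherwise.
2 | 316, and φ(2) = 2 − 1 = 1.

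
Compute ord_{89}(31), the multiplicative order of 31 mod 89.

88

ord(31) | φ(89) = 89 − 1 = 88 = 2^3 · 11.
Divisors of 88: 1, 2, 4, 8, 11, 22, 44, 88.
Check 31^d mod 89 for each divisor in increasing order:
31^1 ≡ 31
31^2 ≡ 71
31^4 ≡ 57
31^8 ≡ 45
31^11 ≡ 77
31^22 ≡ 55
31^44 ≡ 88
31^88 ≡ 1
Therefore the multiplicative order of 31 modulo 89 is 88.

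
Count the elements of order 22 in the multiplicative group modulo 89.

10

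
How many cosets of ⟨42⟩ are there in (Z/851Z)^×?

By Lagrange's theorem, ord_851(42) divides φ(851) = φ(23·37) = (23−1)·(37−1) = 22·36 = 792 = 2^3 · 3^2 · 11.
Divisors of 792: 1, 2, 3, 4, 6, 8, 9, 11, 12, 18, 22, 24, 33, 36, 44, 66, 72, 88, 99, 132, 198, 264, 396, 792.
Check 42^d mod 851 for each divisor in increasing order:
42^1 ≡ 42 (mod 851)
42^2 ≡ 62 (mod 851)
42^3 ≡ 51 (mod 851)
42^4 ≡ 440 (mod 851)
42^6 ≡ 48 (mod 851)
42^8 ≡ 423 (mod 851)
42^9 ≡ 746 (mod 851)
42^11 ≡ 298 (mod 851)
42^12 ≡ 602 (mod 851)
42^18 ≡ 813 (mod 851)
42^22 ≡ 300 (mod 851)
42^24 ≡ 729 (mod 851)
42^33 ≡ 45 (mod 851)
42^36 ≡ 593 (mod 851)
42^44 ≡ 645 (mod 851)
42^66 ≡ 323 (mod 851)
42^72 ≡ 186 (mod 851)
42^88 ≡ 737 (mod 851)
42^99 ≡ 68 (mod 851)
42^132 ≡ 507 (mod 851)
42^198 ≡ 369 (mod 851)
42^264 ≡ 47 (mod 851)
42^396 ≡ 1 (mod 851) ✓
The order of 42 is 396, so the subgroup it generates has 396 elements.
Index = |(Z/851Z)^×| / |⟨42⟩| = 792 / 396 = 2.

2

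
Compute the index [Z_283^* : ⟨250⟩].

6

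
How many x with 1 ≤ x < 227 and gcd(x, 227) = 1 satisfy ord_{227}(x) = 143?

0

φ(227) = 227 − 1 = 226 = 2 · 113.
Since (Z/227Z)^× is cyclic of order 226, the number of elements of order d is φ(d) when d | 226 and 0 otherwise.
Here 226 is not a multiple of 143, so there are no elements of order 143.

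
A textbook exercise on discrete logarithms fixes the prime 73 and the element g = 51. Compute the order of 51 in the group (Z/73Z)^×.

8

By Lagrange's theorem, ord_73(51) divides φ(73) = 73 − 1 = 72 = 2^3 · 3^2.
Divisors of 72: 1, 2, 3, 4, 6, 8, 9, 12, 18, 24, 36, 72.
Evaluate successive powers at the divisors of 72:
51^1 ≡ 51 (mod 73)
51^2 ≡ 46 (mod 73)
51^3 ≡ 10 (mod 73)
51^4 ≡ 72 (mod 73)
51^6 ≡ 27 (mod 73)
51^8 ≡ 1 (mod 73) ✓
The smallest such exponent is 8, so the order of 51 is 8.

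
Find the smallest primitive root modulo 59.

2

φ(59) = 59 − 1 = 58 = 2 · 29.
Test candidates g = 2, 3, … against the prime factors q ∈ {2, 29} of φ(59): g is a generator iff g^(58/q) ≢ 1 for every such q.
g = 2: 2^29 ≡ 58; 2^2 ≡ 4 — none is 1, so 2 is a primitive root.
Hence the least primitive root of 59 is 2.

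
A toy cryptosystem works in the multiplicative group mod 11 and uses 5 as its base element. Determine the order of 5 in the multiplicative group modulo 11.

Since 5 ∈ (Z/11Z)^×, its order divides φ(11) = 11 − 1 = 10 = 2 · 5.
Divisors of 10: 1, 2, 5, 10.
Compute 5^d (mod 11) for the divisors d until we hit 1:
5^1 ≡ 5 (mod 11)
5^2 ≡ 3 (mod 11)
5^5 ≡ 1 (mod 11) ✓
Hence ord(5) = 5.

5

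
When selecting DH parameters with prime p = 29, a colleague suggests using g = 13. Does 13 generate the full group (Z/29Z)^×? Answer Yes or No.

φ(29) = 29 − 1 = 28 = 2^2 · 7.
It suffices to check that the order of 13 is not a proper divisor of 28: compute 13^(28/q) for q ∈ {2, 7}.
13^14 ≡ 1 (mod 29)  [q = 2: ≡ 1 ✗]
13^4 ≡ 25 (mod 29)  [q = 7: ≢ 1 ✓]
13^14 ≡ 1 shows ord(13) | 14, strictly less than φ(29); not a primitive root.

No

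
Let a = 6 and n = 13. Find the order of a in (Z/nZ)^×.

By Lagrange's theorem, ord_13(6) divides φ(13) = 13 − 1 = 12 = 2^2 · 3.
Divisors of 12: 1, 2, 3, 4, 6, 12.
Compute 6^d (mod 13) for the divisors d until we hit 1:
6^1 ≡ 6 (mod 13)
6^2 ≡ 10 (mod 13)
6^3 ≡ 8 (mod 13)
6^4 ≡ 9 (mod 13)
6^6 ≡ 12 (mod 13)
6^12 ≡ 1 (mod 13) ✓
The smallest such exponent is 12, so the order of 6 is 12.

12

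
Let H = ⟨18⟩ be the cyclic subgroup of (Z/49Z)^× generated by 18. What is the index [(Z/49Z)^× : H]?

14

Since 18 ∈ (Z/49Z)^×, its order divides φ(49) = φ(7^2) = 7·(7−1) = 42 = 2 · 3 · 7.
Divisors of 42: 1, 2, 3, 6, 7, 14, 21, 42.
Test each divisor d:
18^1 ≡ 18 (mod 49)
18^2 ≡ 30 (mod 49)
18^3 ≡ 1 (mod 49) ✓
Thus |⟨18⟩| = ord(18) = 3.
Index = |(Z/49Z)^×| / |⟨18⟩| = 42 / 3 = 14.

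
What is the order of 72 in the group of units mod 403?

The order of 72 must divide φ(403) = φ(13·31) = (13−1)·(31−1) = 12·30 = 360 = 2^3 · 3^2 · 5.
Divisors of 360: 1, 2, 3, 4, 5, 6, 8, 9, 10, 12, 15, 18, 20, 24, 30, 36, 40, 45, 60, 72, 90, 120, 180, 360.
Evaluate successive powers at the divisors of 360:
72^1 ≡ 72 (mod 403)
72^2 ≡ 348 (mod 403)
72^3 ≡ 70 (mod 403)
72^4 ≡ 204 (mod 403)
72^5 ≡ 180 (mod 403)
72^6 ≡ 64 (mod 403)
72^8 ≡ 107 (mod 403)
72^9 ≡ 47 (mod 403)
72^10 ≡ 160 (mod 403)
72^12 ≡ 66 (mod 403)
72^15 ≡ 187 (mod 403)
72^18 ≡ 194 (mod 403)
72^20 ≡ 211 (mod 403)
72^24 ≡ 326 (mod 403)
72^30 ≡ 311 (mod 403)
72^36 ≡ 157 (mod 403)
72^40 ≡ 191 (mod 403)
72^45 ≡ 125 (mod 403)
72^60 ≡ 1 (mod 403) ✓
The smallest such exponent is 60, so the order of 72 is 60.

60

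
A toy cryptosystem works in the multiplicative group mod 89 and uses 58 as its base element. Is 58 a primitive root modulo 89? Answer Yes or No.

Yes

φ(89) = 89 − 1 = 88 = 2^3 · 11.
It suffices to check that the order of 58 is not a proper divisor of 88: compute 58^(88/q) for q ∈ {2, 11}.
58^44 ≡ 88 (mod 89)  [q = 2: ≢ 1 ✓]
58^8 ≡ 45 (mod 89)  [q = 11: ≢ 1 ✓]
None equal 1, so ord_89(58) = 88: 58 is a primitive root.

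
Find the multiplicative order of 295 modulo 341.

5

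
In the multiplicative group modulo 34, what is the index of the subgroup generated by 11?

1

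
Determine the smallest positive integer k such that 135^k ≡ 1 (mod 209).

90

ord(135) | φ(209) = φ(11·19) = (11−1)·(19−1) = 10·18 = 180 = 2^2 · 3^2 · 5.
Divisors of 180: 1, 2, 3, 4, 5, 6, 9, 10, 12, 15, 18, 20, 30, 36, 45, 60, 90, 180.
Check 135^d mod 209 for each divisor in increasing order:
135^1 ≡ 135 (mod 209)
135^2 ≡ 42 (mod 209)
135^3 ≡ 27 (mod 209)
135^4 ≡ 92 (mod 209)
135^5 ≡ 89 (mod 209)
135^6 ≡ 102 (mod 209)
135^9 ≡ 37 (mod 209)
135^10 ≡ 188 (mod 209)
135^12 ≡ 163 (mod 209)
135^15 ≡ 12 (mod 209)
135^18 ≡ 115 (mod 209)
135^20 ≡ 23 (mod 209)
135^30 ≡ 144 (mod 209)
135^36 ≡ 58 (mod 209)
135^45 ≡ 56 (mod 209)
135^60 ≡ 45 (mod 209)
135^90 ≡ 1 (mod 209) ✓
Hence ord(135) = 90.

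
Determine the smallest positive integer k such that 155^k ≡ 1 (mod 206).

51

The order of 155 must divide φ(206) = φ(2)·φ(103) = 1·102 = 102 = 2 · 3 · 17.
Divisors of 102: 1, 2, 3, 6, 17, 34, 51, 102.
Test each divisor d:
155^1 ≡ 155
155^2 ≡ 129
155^3 ≡ 13
155^6 ≡ 169
155^17 ≡ 149
155^34 ≡ 159
155^51 ≡ 1
Hence ord(155) = 51.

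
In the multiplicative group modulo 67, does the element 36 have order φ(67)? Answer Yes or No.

No

φ(67) = 67 − 1 = 66 = 2 · 3 · 11.
36 is a primitive root mod 67 iff 36^(φ(67)/q) ≢ 1 for every prime q | φ(67), i.e. q ∈ {2, 3, 11}.
36^33 ≡ 1 (mod 67)  [q = 2: ≡ 1 ✗]
36^22 ≡ 29 (mod 67)  [q = 3: ≢ 1 ✓]
36^6 ≡ 40 (mod 67)  [q = 11: ≢ 1 ✓]
The check at q = 2 fails, so 36 generates a proper subgroup.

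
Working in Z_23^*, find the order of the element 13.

By Lagrange's theorem, ord_23(13) divides φ(23) = 23 − 1 = 22 = 2 · 11.
Divisors of 22: 1, 2, 11, 22.
Evaluate successive powers at the divisors of 22:
13^1 ≡ 13 (mod 23)
13^2 ≡ 8 (mod 23)
13^11 ≡ 1 (mod 23) ✓
Therefore the multiplicative order of 13 modulo 23 is 11.

11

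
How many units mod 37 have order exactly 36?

12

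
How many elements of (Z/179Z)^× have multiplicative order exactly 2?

1

φ(179) = 179 − 1 = 178 = 2 · 89.
Since (Z/179Z)^× is cyclic of order 178, the number of elements of order d is φ(d) when d | 178 and 0 otherwise.
2 | 178, and φ(2) = 2 − 1 = 1.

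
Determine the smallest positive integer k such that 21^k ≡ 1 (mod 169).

ord(21) | φ(169) = φ(13^2) = 13·(13−1) = 156 = 2^2 · 3 · 13.
Divisors of 156: 1, 2, 3, 4, 6, 12, 13, 26, 39, 52, 78, 156.
Evaluate successive powers at the divisors of 156:
21^1 ≡ 21
21^2 ≡ 103
21^3 ≡ 135
21^4 ≡ 131
21^6 ≡ 142
21^12 ≡ 53
21^13 ≡ 99
21^26 ≡ 168
21^39 ≡ 70
21^52 ≡ 1
The smallest such exponent is 52, so the order of 21 is 52.

52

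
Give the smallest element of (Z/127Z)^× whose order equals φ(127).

φ(127) = 127 − 1 = 126 = 2 · 3^2 · 7.
Test candidates g = 2, 3, … against the prime factors q ∈ {2, 3, 7} of φ(127): g is a generator iff g^(126/q) ≢ 1 for every such q.
g = 2: 2^63 ≡ 1 — hits 1, so not a primitive root.
g = 3: 3^63 ≡ 126; 3^42 ≡ 107; 3^18 ≡ 4 — none is 1, so 3 is a primitive root.
The smallest primitive root modulo 127 is 3.

3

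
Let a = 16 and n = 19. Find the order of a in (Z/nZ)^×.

ord(16) | φ(19) = 19 − 1 = 18 = 2 · 3^2.
Divisors of 18: 1, 2, 3, 6, 9, 18.
Test each divisor d:
16^1 ≡ 16 (mod 19)
16^2 ≡ 9 (mod 19)
16^3 ≡ 11 (mod 19)
16^6 ≡ 7 (mod 19)
16^9 ≡ 1 (mod 19) ✓
Hence ord(16) = 9.

9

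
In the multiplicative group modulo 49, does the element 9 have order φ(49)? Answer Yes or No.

φ(49) = φ(7^2) = 7·(7−1) = 42 = 2 · 3 · 7.
Test 9^(42/q) mod 49 for each prime factor q of 42:
9^21 ≡ 1 (mod 49)  [q = 2: ≡ 1 ✗]
9^14 ≡ 18 (mod 49)  [q = 3: ≢ 1 ✓]
9^6 ≡ 36 (mod 49)  [q = 7: ≢ 1 ✓]
The check at q = 2 fails, so 9 generates a proper subgroup.

No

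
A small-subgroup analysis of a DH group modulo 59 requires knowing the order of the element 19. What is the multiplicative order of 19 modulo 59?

29

Since 19 ∈ (Z/59Z)^×, its order divides φ(59) = 59 − 1 = 58 = 2 · 29.
Divisors of 58: 1, 2, 29, 58.
Compute 19^d (mod 59) for the divisors d until we hit 1:
19^1 ≡ 19
19^2 ≡ 7
19^29 ≡ 1
Hence ord(19) = 29.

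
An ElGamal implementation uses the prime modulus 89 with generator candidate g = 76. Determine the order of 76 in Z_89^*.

Since 76 ∈ (Z/89Z)^×, its order divides φ(89) = 89 − 1 = 88 = 2^3 · 11.
Divisors of 88: 1, 2, 4, 8, 11, 22, 44, 88.
Evaluate successive powers at the divisors of 88:
76^1 ≡ 76
76^2 ≡ 80
76^4 ≡ 81
76^8 ≡ 64
76^11 ≡ 12
76^22 ≡ 55
76^44 ≡ 88
76^88 ≡ 1
Therefore the multiplicative order of 76 modulo 89 is 88.

88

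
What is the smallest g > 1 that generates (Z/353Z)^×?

3

φ(353) = 353 − 1 = 352 = 2^5 · 11.
Test candidates g = 2, 3, … against the prime factors q ∈ {2, 11} of φ(353): g is a generator iff g^(352/q) ≢ 1 for every such q.
g = 2: 2^176 ≡ 1 — hits 1, so not a primitive root.
g = 3: 3^176 ≡ 352; 3^32 ≡ 140 — none is 1, so 3 is a primitive root.
So 3 is the smallest generator of (Z/353Z)^×.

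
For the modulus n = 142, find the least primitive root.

φ(142) = φ(2)·φ(71) = 1·70 = 70 = 2 · 5 · 7.
Test candidates g = 2, 3, … against the prime factors q ∈ {2, 5, 7} of φ(142): g is a generator iff g^(70/q) ≢ 1 for every such q.
g = 2: gcd(2, 142) = 2 > 1, not a unit — skip.
g = 3: 3^35 ≡ 1 — hits 1, so not a primitive root.
g = 4: gcd(4, 142) = 2 > 1, not a unit — skip.
g = 5: 5^35 ≡ 1 — hits 1, so not a primitive root.
g = 6: gcd(6, 142) = 2 > 1, not a unit — skip.
g = 7: 7^35 ≡ 141; 7^14 ≡ 125; 7^10 ≡ 45 — none is 1, so 7 is a primitive root.
Hence the least primitive root of 142 is 7.

7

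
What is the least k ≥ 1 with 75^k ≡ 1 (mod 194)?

4

By Lagrange's theorem, ord_194(75) divides φ(194) = φ(2)·φ(97) = 1·96 = 96 = 2^5 · 3.
Divisors of 96: 1, 2, 3, 4, 6, 8, 12, 16, 24, 32, 48, 96.
Test each divisor d:
75^1 ≡ 75 (mod 194)
75^2 ≡ 193 (mod 194)
75^3 ≡ 119 (mod 194)
75^4 ≡ 1 (mod 194) ✓
So ord_194(75) = 4.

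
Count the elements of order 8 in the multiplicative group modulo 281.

4

φ(281) = 281 − 1 = 280 = 2^3 · 5 · 7.
Since (Z/281Z)^× is cyclic of order 280, the number of elements of order d is φ(d) when d | 280 and 0 otherwise.
8 = 2^3 divides 280, and φ(8) = 4.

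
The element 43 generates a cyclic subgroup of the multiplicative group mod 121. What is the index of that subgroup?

5

Since 43 ∈ (Z/121Z)^×, its order divides φ(121) = φ(11^2) = 11·(11−1) = 110 = 2 · 5 · 11.
Divisors of 110: 1, 2, 5, 10, 11, 22, 55, 110.
Check 43^d mod 121 for each divisor in increasing order:
43^1 ≡ 43 (mod 121)
43^2 ≡ 34 (mod 121)
43^5 ≡ 98 (mod 121)
43^10 ≡ 45 (mod 121)
43^11 ≡ 120 (mod 121)
43^22 ≡ 1 (mod 121) ✓
Thus |⟨43⟩| = ord(43) = 22.
[(Z/121Z)^× : ⟨43⟩] = 110/22 = 5.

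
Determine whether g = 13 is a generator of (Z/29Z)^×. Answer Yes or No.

No

φ(29) = 29 − 1 = 28 = 2^2 · 7.
It suffices to check that the order of 13 is not a proper divisor of 28: compute 13^(28/q) for q ∈ {2, 7}.
13^14 ≡ 1 (mod 29)  [q = 2: ≡ 1 ✗]
13^4 ≡ 25 (mod 29)  [q = 7: ≢ 1 ✓]
13^14 ≡ 1 shows ord(13) | 14, strictly less than φ(29); not a primitive root.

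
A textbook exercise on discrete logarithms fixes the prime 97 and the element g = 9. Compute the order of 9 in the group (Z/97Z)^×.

24

By Lagrange's theorem, ord_97(9) divides φ(97) = 97 − 1 = 96 = 2^5 · 3.
Divisors of 96: 1, 2, 3, 4, 6, 8, 12, 16, 24, 32, 48, 96.
Evaluate successive powers at the divisors of 96:
9^1 ≡ 9 (mod 97)
9^2 ≡ 81 (mod 97)
9^3 ≡ 50 (mod 97)
9^4 ≡ 62 (mod 97)
9^6 ≡ 75 (mod 97)
9^8 ≡ 61 (mod 97)
9^12 ≡ 96 (mod 97)
9^16 ≡ 35 (mod 97)
9^24 ≡ 1 (mod 97) ✓
Hence ord(9) = 24.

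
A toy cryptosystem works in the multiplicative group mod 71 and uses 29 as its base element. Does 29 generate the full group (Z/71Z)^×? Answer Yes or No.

No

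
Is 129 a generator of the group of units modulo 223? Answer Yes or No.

φ(223) = 223 − 1 = 222 = 2 · 3 · 37.
Test 129^(222/q) mod 223 for each prime factor q of 222:
129^111 ≡ 222 (mod 223)  [q = 2: ≢ 1 ✓]
129^74 ≡ 39 (mod 223)  [q = 3: ≢ 1 ✓]
129^6 ≡ 30 (mod 223)  [q = 37: ≢ 1 ✓]
None equal 1, so ord_223(129) = 222: 129 is a primitive root.

Yes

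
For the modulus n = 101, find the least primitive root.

2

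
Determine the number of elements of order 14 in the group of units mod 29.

6

φ(29) = 29 − 1 = 28 = 2^2 · 7.
Since (Z/29Z)^× is cyclic of order 28, the number of elements of order d is φ(d) when d | 28 and 0 otherwise.
14 = 2 · 7 divides 28, and φ(14) = 6.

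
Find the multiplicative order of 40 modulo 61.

Since 40 ∈ (Z/61Z)^×, its order divides φ(61) = 61 − 1 = 60 = 2^2 · 3 · 5.
Divisors of 60: 1, 2, 3, 4, 5, 6, 10, 12, 15, 20, 30, 60.
Test each divisor d:
40^1 ≡ 40 (mod 61)
40^2 ≡ 14 (mod 61)
40^3 ≡ 11 (mod 61)
40^4 ≡ 13 (mod 61)
40^5 ≡ 32 (mod 61)
40^6 ≡ 60 (mod 61)
40^10 ≡ 48 (mod 61)
40^12 ≡ 1 (mod 61) ✓
Hence ord(40) = 12.

12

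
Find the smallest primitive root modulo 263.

φ(263) = 263 − 1 = 262 = 2 · 131.
Test candidates g = 2, 3, … against the prime factors q ∈ {2, 131} of φ(263): g is a generator iff g^(262/q) ≢ 1 for every such q.
g = 2: 2^131 ≡ 1 — hits 1, so not a primitive root.
g = 3: 3^131 ≡ 1 — hits 1, so not a primitive root.
g = 4: 4^131 ≡ 1 — hits 1, so not a primitive root.
g = 5: 5^131 ≡ 262; 5^2 ≡ 25 — none is 1, so 5 is a primitive root.
Hence the least primitive root of 263 is 5.

5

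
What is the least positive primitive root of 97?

5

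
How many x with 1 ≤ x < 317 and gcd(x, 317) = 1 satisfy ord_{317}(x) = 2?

1

φ(317) = 317 − 1 = 316 = 2^2 · 79.
(Z/317Z)^× is cyclic (|G| = 316); a cyclic group of order m has exactly φ(d) elements of each order d | m, and none otherwise.
2 | 316, and φ(2) = 2 − 1 = 1.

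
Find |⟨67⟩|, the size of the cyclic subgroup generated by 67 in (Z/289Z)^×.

By Lagrange's theorem, ord_289(67) divides φ(289) = φ(17^2) = 17·(17−1) = 272 = 2^4 · 17.
Divisors of 272: 1, 2, 4, 8, 16, 17, 34, 68, 136, 272.
Evaluate successive powers at the divisors of 272:
67^1 ≡ 67
67^2 ≡ 154
67^4 ≡ 18
67^8 ≡ 35
67^16 ≡ 69
67^17 ≡ 288
67^34 ≡ 1
Hence ord(67) = 34.

34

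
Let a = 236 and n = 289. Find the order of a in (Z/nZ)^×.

The order of 236 must divide φ(289) = φ(17^2) = 17·(17−1) = 272 = 2^4 · 17.
Divisors of 272: 1, 2, 4, 8, 16, 17, 34, 68, 136, 272.
Test each divisor d:
236^1 ≡ 236
236^2 ≡ 208
236^4 ≡ 203
236^8 ≡ 171
236^16 ≡ 52
236^17 ≡ 134
236^34 ≡ 38
236^68 ≡ 288
236^136 ≡ 1
Therefore the multiplicative order of 236 modulo 289 is 136.

136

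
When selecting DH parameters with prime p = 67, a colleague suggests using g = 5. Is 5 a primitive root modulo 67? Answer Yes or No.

φ(67) = 67 − 1 = 66 = 2 · 3 · 11.
It suffices to check that the order of 5 is not a proper divisor of 66: compute 5^(66/q) for q ∈ {2, 3, 11}.
5^33 ≡ 66 (mod 67)  [q = 2: ≢ 1 ✓]
5^22 ≡ 1 (mod 67)  [q = 3: ≡ 1 ✗]
5^6 ≡ 14 (mod 67)  [q = 11: ≢ 1 ✓]
Since 5^22 ≡ 1, the order of 5 divides 22 < 66, so 5 is not a primitive root.

No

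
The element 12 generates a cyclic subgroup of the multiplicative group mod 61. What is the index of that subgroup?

4

Since 12 ∈ (Z/61Z)^×, its order divides φ(61) = 61 − 1 = 60 = 2^2 · 3 · 5.
Divisors of 60: 1, 2, 3, 4, 5, 6, 10, 12, 15, 20, 30, 60.
Test each divisor d:
12^1 ≡ 12 (mod 61)
12^2 ≡ 22 (mod 61)
12^3 ≡ 20 (mod 61)
12^4 ≡ 57 (mod 61)
12^5 ≡ 13 (mod 61)
12^6 ≡ 34 (mod 61)
12^10 ≡ 47 (mod 61)
12^12 ≡ 58 (mod 61)
12^15 ≡ 1 (mod 61) ✓
So ord_61(12) = 15, hence |⟨12⟩| = 15.
[(Z/61Z)^× : ⟨12⟩] = 60/15 = 4.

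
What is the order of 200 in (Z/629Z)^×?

36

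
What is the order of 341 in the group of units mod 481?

Since 341 ∈ (Z/481Z)^×, its order divides φ(481) = φ(13·37) = (13−1)·(37−1) = 12·36 = 432 = 2^4 · 3^3.
Divisors of 432: 1, 2, 3, 4, 6, 8, 9, 12, 16, 18, 24, 27, 36, 48, 54, 72, 108, 144, 216, 432.
Check 341^d mod 481 for each divisor in increasing order:
341^1 ≡ 341
341^2 ≡ 360
341^3 ≡ 105
341^4 ≡ 211
341^6 ≡ 443
341^8 ≡ 269
341^9 ≡ 339
341^12 ≡ 1
Therefore the multiplicative order of 341 modulo 481 is 12.

12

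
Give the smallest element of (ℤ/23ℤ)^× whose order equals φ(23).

φ(23) = 23 − 1 = 22 = 2 · 11.
Test candidates g = 2, 3, … against the prime factors q ∈ {2, 11} of φ(23): g is a generator iff g^(22/q) ≢ 1 for every such q.
g = 2: 2^11 ≡ 1 — hits 1, so not a primitive root.
g = 3: 3^11 ≡ 1 — hits 1, so not a primitive root.
g = 4: 4^11 ≡ 1 — hits 1, so not a primitive root.
g = 5: 5^11 ≡ 22; 5^2 ≡ 2 — none is 1, so 5 is a primitive root.
The smallest primitive root modulo 23 is 5.

5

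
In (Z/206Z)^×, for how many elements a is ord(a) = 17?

16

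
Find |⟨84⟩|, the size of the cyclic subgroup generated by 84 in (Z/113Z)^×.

The order of 84 must divide φ(113) = 113 − 1 = 112 = 2^4 · 7.
Divisors of 112: 1, 2, 4, 7, 8, 14, 16, 28, 56, 112.
Compute 84^d (mod 113) for the divisors d until we hit 1:
84^1 ≡ 84 (mod 113)
84^2 ≡ 50 (mod 113)
84^4 ≡ 14 (mod 113)
84^7 ≡ 40 (mod 113)
84^8 ≡ 83 (mod 113)
84^14 ≡ 18 (mod 113)
84^16 ≡ 109 (mod 113)
84^28 ≡ 98 (mod 113)
84^56 ≡ 112 (mod 113)
84^112 ≡ 1 (mod 113) ✓
Hence ord(84) = 112.

112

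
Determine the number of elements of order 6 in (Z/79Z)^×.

2

φ(79) = 79 − 1 = 78 = 2 · 3 · 13.
In a cyclic group of order 78, there are φ(d) elements of order d for each divisor d of 78, and zero for non-divisors.
6 = 2 · 3 divides 78, and φ(6) = 2.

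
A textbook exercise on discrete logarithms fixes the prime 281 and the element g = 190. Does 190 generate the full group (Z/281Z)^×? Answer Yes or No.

Yes

φ(281) = 281 − 1 = 280 = 2^3 · 5 · 7.
190 is a primitive root mod 281 iff 190^(φ(281)/q) ≢ 1 for every prime q | φ(281), i.e. q ∈ {2, 5, 7}.
190^140 ≡ 280 (mod 281)  [q = 2: ≢ 1 ✓]
190^56 ≡ 86 (mod 281)  [q = 5: ≢ 1 ✓]
190^40 ≡ 181 (mod 281)  [q = 7: ≢ 1 ✓]
All checks pass, so 190 has order 280 and is a primitive root modulo 281.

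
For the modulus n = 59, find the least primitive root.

φ(59) = 59 − 1 = 58 = 2 · 29.
g is a primitive root iff g^(58/q) ≢ 1 (mod 59) for each prime q ∈ {2, 29}.
g = 2: 2^29 ≡ 58; 2^2 ≡ 4 — none is 1, so 2 is a primitive root.
The smallest primitive root modulo 59 is 2.

2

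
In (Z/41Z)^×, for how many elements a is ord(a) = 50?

φ(41) = 41 − 1 = 40 = 2^3 · 5.
Since (Z/41Z)^× is cyclic of order 40, the number of elements of order d is φ(d) when d | 40 and 0 otherwise.
Since 50 ∤ 40, the count is 0.

0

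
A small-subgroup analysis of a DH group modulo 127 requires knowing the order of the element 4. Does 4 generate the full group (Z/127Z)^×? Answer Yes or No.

φ(127) = 127 − 1 = 126 = 2 · 3^2 · 7.
4 is a primitive root mod 127 iff 4^(φ(127)/q) ≢ 1 for every prime q | φ(127), i.e. q ∈ {2, 3, 7}.
4^63 ≡ 1 (mod 127)  [q = 2: ≡ 1 ✗]
4^42 ≡ 1 (mod 127)  [q = 3: ≡ 1 ✗]
4^18 ≡ 2 (mod 127)  [q = 7: ≢ 1 ✓]
4^63 ≡ 1 shows ord(4) | 63, strictly less than φ(127); not a primitive root.

No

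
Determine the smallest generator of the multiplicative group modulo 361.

φ(361) = φ(19^2) = 19·(19−1) = 342 = 2 · 3^2 · 19.
Test candidates g = 2, 3, … against the prime factors q ∈ {2, 3, 19} of φ(361): g is a generator iff g^(342/q) ≢ 1 for every such q.
g = 2: 2^171 ≡ 360; 2^114 ≡ 292; 2^18 ≡ 58 — none is 1, so 2 is a primitive root.
The smallest primitive root modulo 361 is 2.

2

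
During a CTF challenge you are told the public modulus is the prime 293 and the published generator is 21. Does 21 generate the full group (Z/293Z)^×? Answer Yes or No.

φ(293) = 293 − 1 = 292 = 2^2 · 73.
It suffices to check that the order of 21 is not a proper divisor of 292: compute 21^(292/q) for q ∈ {2, 73}.
21^146 ≡ 1 (mod 293)  [q = 2: ≡ 1 ✗]
21^4 ≡ 222 (mod 293)  [q = 73: ≢ 1 ✓]
21^146 ≡ 1 shows ord(21) | 146, strictly less than φ(293); not a primitive root.

No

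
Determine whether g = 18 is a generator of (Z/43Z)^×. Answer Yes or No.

Yes

φ(43) = 43 − 1 = 42 = 2 · 3 · 7.
18 is a primitive root mod 43 iff 18^(φ(43)/q) ≢ 1 for every prime q | φ(43), i.e. q ∈ {2, 3, 7}.
18^21 ≡ 42 (mod 43)  [q = 2: ≢ 1 ✓]
18^14 ≡ 6 (mod 43)  [q = 3: ≢ 1 ✓]
18^6 ≡ 41 (mod 43)  [q = 7: ≢ 1 ✓]
All checks pass, so 18 has order 42 and is a primitive root modulo 43.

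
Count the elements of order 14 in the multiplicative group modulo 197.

φ(197) = 197 − 1 = 196 = 2^2 · 7^2.
(Z/197Z)^× is cyclic (|G| = 196); a cyclic group of order m has exactly φ(d) elements of each order d | m, and none otherwise.
14 = 2 · 7 divides 196, and φ(14) = 6.

6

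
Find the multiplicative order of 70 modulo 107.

106

By Lagrange's theorem, ord_107(70) divides φ(107) = 107 − 1 = 106 = 2 · 53.
Divisors of 106: 1, 2, 53, 106.
Test each divisor d:
70^1 ≡ 70 (mod 107)
70^2 ≡ 85 (mod 107)
70^53 ≡ 106 (mod 107)
70^106 ≡ 1 (mod 107) ✓
The smallest such exponent is 106, so the order of 70 is 106.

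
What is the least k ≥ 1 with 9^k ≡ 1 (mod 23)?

11

Since 9 ∈ (Z/23Z)^×, its order divides φ(23) = 23 − 1 = 22 = 2 · 11.
Divisors of 22: 1, 2, 11, 22.
Evaluate successive powers at the divisors of 22:
9^1 ≡ 9 (mod 23)
9^2 ≡ 12 (mod 23)
9^11 ≡ 1 (mod 23) ✓
Therefore the multiplicative order of 9 modulo 23 is 11.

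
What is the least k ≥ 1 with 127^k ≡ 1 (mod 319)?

By Lagrange's theorem, ord_319(127) divides φ(319) = φ(11·29) = (11−1)·(29−1) = 10·28 = 280 = 2^3 · 5 · 7.
Divisors of 280: 1, 2, 4, 5, 7, 8, 10, 14, 20, 28, 35, 40, 56, 70, 140, 280.
Evaluate successive powers at the divisors of 280:
127^1 ≡ 127
127^2 ≡ 179
127^4 ≡ 141
127^5 ≡ 43
127^7 ≡ 41
127^8 ≡ 103
127^10 ≡ 254
127^14 ≡ 86
127^20 ≡ 78
127^28 ≡ 59
127^35 ≡ 186
127^40 ≡ 23
127^56 ≡ 291
127^70 ≡ 144
127^140 ≡ 1
Therefore the multiplicative order of 127 modulo 319 is 140.

140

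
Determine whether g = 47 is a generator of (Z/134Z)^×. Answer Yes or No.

No

φ(134) = φ(2)·φ(67) = 1·66 = 66 = 2 · 3 · 11.
An element g generates (Z/134Z)^× iff g^(66/q) ≢ 1 (mod 134) for each prime q ∈ {2, 3, 11}.
47^33 ≡ 1 (mod 134)  [q = 2: ≡ 1 ✗]
47^22 ≡ 29 (mod 134)  [q = 3: ≢ 1 ✓]
47^6 ≡ 59 (mod 134)  [q = 11: ≢ 1 ✓]
47^33 ≡ 1 shows ord(47) | 33, strictly less than φ(134); not a primitive root.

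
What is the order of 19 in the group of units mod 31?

ord(19) | φ(31) = 31 − 1 = 30 = 2 · 3 · 5.
Divisors of 30: 1, 2, 3, 5, 6, 10, 15, 30.
Evaluate successive powers at the divisors of 30:
19^1 ≡ 19 (mod 31)
19^2 ≡ 20 (mod 31)
19^3 ≡ 8 (mod 31)
19^5 ≡ 5 (mod 31)
19^6 ≡ 2 (mod 31)
19^10 ≡ 25 (mod 31)
19^15 ≡ 1 (mod 31) ✓
Hence ord(19) = 15.

15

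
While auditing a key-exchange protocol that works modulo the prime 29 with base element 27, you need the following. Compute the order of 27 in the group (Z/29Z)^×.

28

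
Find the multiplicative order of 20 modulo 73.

72

The order of 20 must divide φ(73) = 73 − 1 = 72 = 2^3 · 3^2.
Divisors of 72: 1, 2, 3, 4, 6, 8, 9, 12, 18, 24, 36, 72.
Check 20^d mod 73 for each divisor in increasing order:
20^1 ≡ 20
20^2 ≡ 35
20^3 ≡ 43
20^4 ≡ 57
20^6 ≡ 24
20^8 ≡ 37
20^9 ≡ 10
20^12 ≡ 65
20^18 ≡ 27
20^24 ≡ 64
20^36 ≡ 72
20^72 ≡ 1
Therefore the multiplicative order of 20 modulo 73 is 72.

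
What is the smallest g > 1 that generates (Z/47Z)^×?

5

φ(47) = 47 − 1 = 46 = 2 · 23.
Test candidates g = 2, 3, … against the prime factors q ∈ {2, 23} of φ(47): g is a generator iff g^(46/q) ≢ 1 for every such q.
g = 2: 2^23 ≡ 1 — hits 1, so not a primitive root.
g = 3: 3^23 ≡ 1 — hits 1, so not a primitive root.
g = 4: 4^23 ≡ 1 — hits 1, so not a primitive root.
g = 5: 5^23 ≡ 46; 5^2 ≡ 25 — none is 1, so 5 is a primitive root.
So 5 is the smallest generator of (Z/47Z)^×.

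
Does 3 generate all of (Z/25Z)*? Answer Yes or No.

Yes

φ(25) = φ(5^2) = 5·(5−1) = 20 = 2^2 · 5.
An element g generates (Z/25Z)^× iff g^(20/q) ≢ 1 (mod 25) for each prime q ∈ {2, 5}.
3^10 ≡ 24 (mod 25)  [q = 2: ≢ 1 ✓]
3^4 ≡ 6 (mod 25)  [q = 5: ≢ 1 ✓]
None equal 1, so ord_25(3) = 20: 3 is a primitive root.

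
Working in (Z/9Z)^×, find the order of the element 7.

ord(7) | φ(9) = φ(3^2) = 3·(3−1) = 6 = 2 · 3.
Divisors of 6: 1, 2, 3, 6.
Compute 7^d (mod 9) for the divisors d until we hit 1:
7^1 ≡ 7 (mod 9)
7^2 ≡ 4 (mod 9)
7^3 ≡ 1 (mod 9) ✓
Hence ord(7) = 3.

3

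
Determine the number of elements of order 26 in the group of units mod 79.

12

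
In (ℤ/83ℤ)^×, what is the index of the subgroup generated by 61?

2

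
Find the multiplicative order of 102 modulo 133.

3

By Lagrange's theorem, ord_133(102) divides φ(133) = φ(7·19) = (7−1)·(19−1) = 6·18 = 108 = 2^2 · 3^3.
Divisors of 108: 1, 2, 3, 4, 6, 9, 12, 18, 27, 36, 54, 108.
Check 102^d mod 133 for each divisor in increasing order:
102^1 ≡ 102
102^2 ≡ 30
102^3 ≡ 1
Hence ord(102) = 3.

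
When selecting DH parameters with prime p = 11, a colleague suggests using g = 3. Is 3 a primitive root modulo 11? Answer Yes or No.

φ(11) = 11 − 1 = 10 = 2 · 5.
It suffices to check that the order of 3 is not a proper divisor of 10: compute 3^(10/q) for q ∈ {2, 5}.
3^5 ≡ 1 (mod 11)  [q = 2: ≡ 1 ✗]
3^2 ≡ 9 (mod 11)  [q = 5: ≢ 1 ✓]
The check at q = 2 fails, so 3 generates a proper subgroup.

No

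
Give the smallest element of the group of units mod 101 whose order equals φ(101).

2

φ(101) = 101 − 1 = 100 = 2^2 · 5^2.
g is a primitive root iff g^(100/q) ≢ 1 (mod 101) for each prime q ∈ {2, 5}.
g = 2: 2^50 ≡ 100; 2^20 ≡ 95 — none is 1, so 2 is a primitive root.
So 2 is the smallest generator of (Z/101Z)^×.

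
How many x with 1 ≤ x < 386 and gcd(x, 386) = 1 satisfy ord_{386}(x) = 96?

32

φ(386) = φ(2)·φ(193) = 1·192 = 192 = 2^6 · 3.
In a cyclic group of order 192, there are φ(d) elements of order d for each divisor d of 192, and zero for non-divisors.
96 = 2^5 · 3 divides 192, and φ(96) = 32.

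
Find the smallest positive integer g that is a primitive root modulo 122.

φ(122) = φ(2)·φ(61) = 1·60 = 60 = 2^2 · 3 · 5.
g is a primitive root iff g^(60/q) ≢ 1 (mod 122) for each prime q ∈ {2, 3, 5}.
g = 2: gcd(2, 122) = 2 > 1, not a unit — skip.
g = 3: 3^30 ≡ 1 — hits 1, so not a primitive root.
g = 4: gcd(4, 122) = 2 > 1, not a unit — skip.
g = 5: 5^30 ≡ 1 — hits 1, so not a primitive root.
g = 6: gcd(6, 122) = 2 > 1, not a unit — skip.
g = 7: 7^30 ≡ 121; 7^20 ≡ 47; 7^12 ≡ 95 — none is 1, so 7 is a primitive root.
The smallest primitive root modulo 122 is 7.

7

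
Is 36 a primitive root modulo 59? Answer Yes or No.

No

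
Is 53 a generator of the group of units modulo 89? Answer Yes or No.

No

φ(89) = 89 − 1 = 88 = 2^3 · 11.
It suffices to check that the order of 53 is not a proper divisor of 88: compute 53^(88/q) for q ∈ {2, 11}.
53^44 ≡ 1 (mod 89)  [q = 2: ≡ 1 ✗]
53^8 ≡ 64 (mod 89)  [q = 11: ≢ 1 ✓]
53^44 ≡ 1 shows ord(53) | 44, strictly less than φ(89); not a primitive root.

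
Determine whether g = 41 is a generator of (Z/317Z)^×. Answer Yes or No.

Yes

φ(317) = 317 − 1 = 316 = 2^2 · 79.
41 is a primitive root mod 317 iff 41^(φ(317)/q) ≢ 1 for every prime q | φ(317), i.e. q ∈ {2, 79}.
41^158 ≡ 316 (mod 317)  [q = 2: ≢ 1 ✓]
41^4 ≡ 23 (mod 317)  [q = 79: ≢ 1 ✓]
Every test exponent gives a nontrivial residue, hence 41 generates the full group.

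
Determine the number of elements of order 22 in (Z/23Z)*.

φ(23) = 23 − 1 = 22 = 2 · 11.
(Z/23Z)^× is cyclic (|G| = 22); a cyclic group of order m has exactly φ(d) elements of each order d | m, and none otherwise.
22 = 2 · 11 divides 22, and φ(22) = 10.

10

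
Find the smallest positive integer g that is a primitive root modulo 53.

2

φ(53) = 53 − 1 = 52 = 2^2 · 13.
g is a primitive root iff g^(52/q) ≢ 1 (mod 53) for each prime q ∈ {2, 13}.
g = 2: 2^26 ≡ 52; 2^4 ≡ 16 — none is 1, so 2 is a primitive root.
Hence the least primitive root of 53 is 2.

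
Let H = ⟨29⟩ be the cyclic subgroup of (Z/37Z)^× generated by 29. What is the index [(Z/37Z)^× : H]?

3

Since 29 ∈ (Z/37Z)^×, its order divides φ(37) = 37 − 1 = 36 = 2^2 · 3^2.
Divisors of 36: 1, 2, 3, 4, 6, 9, 12, 18, 36.
Check 29^d mod 37 for each divisor in increasing order:
29^1 ≡ 29
29^2 ≡ 27
29^3 ≡ 6
29^4 ≡ 26
29^6 ≡ 36
29^9 ≡ 31
29^12 ≡ 1
Thus |⟨29⟩| = ord(29) = 12.
Index = |(Z/37Z)^×| / |⟨29⟩| = 36 / 12 = 3.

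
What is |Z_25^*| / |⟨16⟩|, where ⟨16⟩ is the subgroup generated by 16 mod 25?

4

ord(16) | φ(25) = φ(5^2) = 5·(5−1) = 20 = 2^2 · 5.
Divisors of 20: 1, 2, 4, 5, 10, 20.
Check 16^d mod 25 for each divisor in increasing order:
16^1 ≡ 16 (mod 25)
16^2 ≡ 6 (mod 25)
16^4 ≡ 11 (mod 25)
16^5 ≡ 1 (mod 25) ✓
Thus |⟨16⟩| = ord(16) = 5.
The index is φ(25) / ord(16) = 20 / 5 = 4.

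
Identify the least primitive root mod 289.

φ(289) = φ(17^2) = 17·(17−1) = 272 = 2^4 · 17.
g is a primitive root iff g^(272/q) ≢ 1 (mod 289) for each prime q ∈ {2, 17}.
g = 2: 2^136 ≡ 1 — hits 1, so not a primitive root.
g = 3: 3^136 ≡ 288; 3^16 ≡ 171 — none is 1, so 3 is a primitive root.
Hence the least primitive root of 289 is 3.

3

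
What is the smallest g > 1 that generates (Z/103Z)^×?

5

φ(103) = 103 − 1 = 102 = 2 · 3 · 17.
Test candidates g = 2, 3, … against the prime factors q ∈ {2, 3, 17} of φ(103): g is a generator iff g^(102/q) ≢ 1 for every such q.
g = 2: 2^51 ≡ 1 — hits 1, so not a primitive root.
g = 3: 3^51 ≡ 102; 3^34 ≡ 1 — hits 1, so not a primitive root.
g = 4: 4^51 ≡ 1 — hits 1, so not a primitive root.
g = 5: 5^51 ≡ 102; 5^34 ≡ 56; 5^6 ≡ 72 — none is 1, so 5 is a primitive root.
Hence the least primitive root of 103 is 5.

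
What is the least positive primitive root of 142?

φ(142) = φ(2)·φ(71) = 1·70 = 70 = 2 · 5 · 7.
Test candidates g = 2, 3, … against the prime factors q ∈ {2, 5, 7} of φ(142): g is a generator iff g^(70/q) ≢ 1 for every such q.
g = 2: gcd(2, 142) = 2 > 1, not a unit — skip.
g = 3: 3^35 ≡ 1 — hits 1, so not a primitive root.
g = 4: gcd(4, 142) = 2 > 1, not a unit — skip.
g = 5: 5^35 ≡ 1 — hits 1, so not a primitive root.
g = 6: gcd(6, 142) = 2 > 1, not a unit — skip.
g = 7: 7^35 ≡ 141; 7^14 ≡ 125; 7^10 ≡ 45 — none is 1, so 7 is a primitive root.
Hence the least primitive root of 142 is 7.

7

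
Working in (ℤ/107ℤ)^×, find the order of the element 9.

53

Since 9 ∈ (Z/107Z)^×, its order divides φ(107) = 107 − 1 = 106 = 2 · 53.
Divisors of 106: 1, 2, 53, 106.
Check 9^d mod 107 for each divisor in increasing order:
9^1 ≡ 9 (mod 107)
9^2 ≡ 81 (mod 107)
9^53 ≡ 1 (mod 107) ✓
The smallest such exponent is 53, so the order of 9 is 53.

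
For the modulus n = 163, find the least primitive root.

2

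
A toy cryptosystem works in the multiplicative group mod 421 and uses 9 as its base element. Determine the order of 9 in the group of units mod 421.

The order of 9 must divide φ(421) = 421 − 1 = 420 = 2^2 · 3 · 5 · 7.
Divisors of 420: 1, 2, 3, 4, 5, 6, 7, 10, 12, 14, 15, 20, 21, 28, 30, 35, 42, 60, 70, 84, 105, 140, 210, 420.
Test each divisor d:
9^1 ≡ 9
9^2 ≡ 81
9^3 ≡ 308
9^4 ≡ 246
9^5 ≡ 109
9^6 ≡ 139
9^7 ≡ 409
9^10 ≡ 93
9^12 ≡ 376
9^14 ≡ 144
9^15 ≡ 33
9^20 ≡ 229
9^21 ≡ 377
9^28 ≡ 107
9^30 ≡ 247
9^35 ≡ 400
9^42 ≡ 252
9^60 ≡ 385
9^70 ≡ 20
9^84 ≡ 354
9^105 ≡ 1
So ord_421(9) = 105.

105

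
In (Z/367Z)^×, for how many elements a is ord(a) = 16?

φ(367) = 367 − 1 = 366 = 2 · 3 · 61.
In a cyclic group of order 366, there are φ(d) elements of order d for each divisor d of 366, and zero for non-divisors.
Here 366 is not a multiple of 16, so there are no elements of order 16.

0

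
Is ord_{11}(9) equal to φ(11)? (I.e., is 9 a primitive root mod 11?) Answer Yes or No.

No

φ(11) = 11 − 1 = 10 = 2 · 5.
Test 9^(10/q) mod 11 for each prime factor q of 10:
9^5 ≡ 1 (mod 11)  [q = 2: ≡ 1 ✗]
9^2 ≡ 4 (mod 11)  [q = 5: ≢ 1 ✓]
The check at q = 2 fails, so 9 generates a proper subgroup.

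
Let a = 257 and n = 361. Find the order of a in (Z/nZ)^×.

ord(257) | φ(361) = φ(19^2) = 19·(19−1) = 342 = 2 · 3^2 · 19.
Divisors of 342: 1, 2, 3, 6, 9, 18, 19, 38, 57, 114, 171, 342.
Compute 257^d (mod 361) for the divisors d until we hit 1:
257^1 ≡ 257
257^2 ≡ 347
257^3 ≡ 12
257^6 ≡ 144
257^9 ≡ 284
257^18 ≡ 153
257^19 ≡ 333
257^38 ≡ 62
257^57 ≡ 69
257^114 ≡ 68
257^171 ≡ 360
257^342 ≡ 1
So ord_361(257) = 342.

342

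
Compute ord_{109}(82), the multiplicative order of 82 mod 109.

By Lagrange's theorem, ord_109(82) divides φ(109) = 109 − 1 = 108 = 2^2 · 3^3.
Divisors of 108: 1, 2, 3, 4, 6, 9, 12, 18, 27, 36, 54, 108.
Compute 82^d (mod 109) for the divisors d until we hit 1:
82^1 ≡ 82
82^2 ≡ 75
82^3 ≡ 46
82^4 ≡ 66
82^6 ≡ 45
82^9 ≡ 108
82^12 ≡ 63
82^18 ≡ 1
So ord_109(82) = 18.

18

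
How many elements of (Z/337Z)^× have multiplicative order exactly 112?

48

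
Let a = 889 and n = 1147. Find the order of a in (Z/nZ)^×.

Since 889 ∈ (Z/1147Z)^×, its order divides φ(1147) = φ(31·37) = (31−1)·(37−1) = 30·36 = 1080 = 2^3 · 3^3 · 5.
Divisors of 1080: 1, 2, 3, 4, 5, 6, 8, 9, 10, 12, 15, 18, 20, 24, 27, 30, 36, 40, 45, 54, 60, 72, 90, 108, 120, 135, 180, 216, 270, 360, 540, 1080.
Check 889^d mod 1147 for each divisor in increasing order:
889^1 ≡ 889
889^2 ≡ 38
889^3 ≡ 519
889^4 ≡ 297
889^5 ≡ 223
889^6 ≡ 963
889^8 ≡ 1037
889^9 ≡ 852
889^10 ≡ 408
889^12 ≡ 593
889^15 ≡ 371
889^18 ≡ 1000
889^20 ≡ 149
889^24 ≡ 667
889^27 ≡ 926
889^30 ≡ 1
So ord_1147(889) = 30.

30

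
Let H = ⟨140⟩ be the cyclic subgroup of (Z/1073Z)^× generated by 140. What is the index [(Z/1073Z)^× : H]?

ord(140) | φ(1073) = φ(29·37) = (29−1)·(37−1) = 28·36 = 1008 = 2^4 · 3^2 · 7.
Divisors of 1008: 1, 2, 3, 4, 6, 7, 8, 9, 12, 14, 16, 18, 21, 24, 28, 36, 42, 48, 56, 63, 72, 84, 112, 126, 144, 168, 252, 336, 504, 1008.
Test each divisor d:
140^1 ≡ 140 (mod 1073)
140^2 ≡ 286 (mod 1073)
140^3 ≡ 339 (mod 1073)
140^4 ≡ 248 (mod 1073)
140^6 ≡ 110 (mod 1073)
140^7 ≡ 378 (mod 1073)
140^8 ≡ 343 (mod 1073)
140^9 ≡ 808 (mod 1073)
140^12 ≡ 297 (mod 1073)
140^14 ≡ 175 (mod 1073)
140^16 ≡ 692 (mod 1073)
140^18 ≡ 480 (mod 1073)
140^21 ≡ 697 (mod 1073)
140^24 ≡ 223 (mod 1073)
140^28 ≡ 581 (mod 1073)
140^36 ≡ 778 (mod 1073)
140^42 ≡ 813 (mod 1073)
140^48 ≡ 371 (mod 1073)
140^56 ≡ 639 (mod 1073)
140^63 ≡ 117 (mod 1073)
140^72 ≡ 112 (mod 1073)
140^84 ≡ 1 (mod 1073) ✓
Thus |⟨140⟩| = ord(140) = 84.
Index = |(Z/1073Z)^×| / |⟨140⟩| = 1008 / 84 = 12.

12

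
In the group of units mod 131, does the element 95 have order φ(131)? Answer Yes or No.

φ(131) = 131 − 1 = 130 = 2 · 5 · 13.
An element g generates (Z/131Z)^× iff g^(130/q) ≢ 1 (mod 131) for each prime q ∈ {2, 5, 13}.
95^65 ≡ 130 (mod 131)  [q = 2: ≢ 1 ✓]
95^26 ≡ 53 (mod 131)  [q = 5: ≢ 1 ✓]
95^10 ≡ 62 (mod 131)  [q = 13: ≢ 1 ✓]
Every test exponent gives a nontrivial residue, hence 95 generates the full group.

Yes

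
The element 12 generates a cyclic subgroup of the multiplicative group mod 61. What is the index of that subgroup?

4

By Lagrange's theorem, ord_61(12) divides φ(61) = 61 − 1 = 60 = 2^2 · 3 · 5.
Divisors of 60: 1, 2, 3, 4, 5, 6, 10, 12, 15, 20, 30, 60.
Compute 12^d (mod 61) for the divisors d until we hit 1:
12^1 ≡ 12 (mod 61)
12^2 ≡ 22 (mod 61)
12^3 ≡ 20 (mod 61)
12^4 ≡ 57 (mod 61)
12^5 ≡ 13 (mod 61)
12^6 ≡ 34 (mod 61)
12^10 ≡ 47 (mod 61)
12^12 ≡ 58 (mod 61)
12^15 ≡ 1 (mod 61) ✓
The order of 12 is 15, so the subgroup it generates has 15 elements.
The index is φ(61) / ord(12) = 60 / 15 = 4.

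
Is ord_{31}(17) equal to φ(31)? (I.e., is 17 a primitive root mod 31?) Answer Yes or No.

Yes

φ(31) = 31 − 1 = 30 = 2 · 3 · 5.
It suffices to check that the order of 17 is not a proper divisor of 30: compute 17^(30/q) for q ∈ {2, 3, 5}.
17^15 ≡ 30 (mod 31)  [q = 2: ≢ 1 ✓]
17^10 ≡ 25 (mod 31)  [q = 3: ≢ 1 ✓]
17^6 ≡ 8 (mod 31)  [q = 5: ≢ 1 ✓]
Every test exponent gives a nontrivial residue, hence 17 generates the full group.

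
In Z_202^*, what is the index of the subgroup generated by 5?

4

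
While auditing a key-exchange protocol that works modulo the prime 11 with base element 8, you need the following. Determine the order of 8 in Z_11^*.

ord(8) | φ(11) = 11 − 1 = 10 = 2 · 5.
Divisors of 10: 1, 2, 5, 10.
Compute 8^d (mod 11) for the divisors d until we hit 1:
8^1 ≡ 8
8^2 ≡ 9
8^5 ≡ 10
8^10 ≡ 1
Therefore the multiplicative order of 8 modulo 11 is 10.

10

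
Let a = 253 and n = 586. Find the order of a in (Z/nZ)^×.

146

By Lagrange's theorem, ord_586(253) divides φ(586) = φ(2)·φ(293) = 1·292 = 292 = 2^2 · 73.
Divisors of 292: 1, 2, 4, 73, 146, 292.
Evaluate successive powers at the divisors of 292:
253^1 ≡ 253
253^2 ≡ 135
253^4 ≡ 59
253^73 ≡ 585
253^146 ≡ 1
Therefore the multiplicative order of 253 modulo 586 is 146.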